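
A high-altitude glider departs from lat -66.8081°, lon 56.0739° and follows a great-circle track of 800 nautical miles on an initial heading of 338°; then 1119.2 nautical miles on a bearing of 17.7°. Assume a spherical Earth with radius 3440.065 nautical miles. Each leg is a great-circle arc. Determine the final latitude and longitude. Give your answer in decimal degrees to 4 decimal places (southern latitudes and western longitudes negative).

Apply the spherical direct solution leg by leg, carrying full precision between legs.
Leg 1: from (-66.8081°, 56.0739°), δ = 800/3440.065 = 0.232554 rad, θ = 338° → φ = -54.1249°, λ = 47.6022°.
Leg 2: from (-54.1249°, 47.6022°), δ = 1119.2/3440.065 = 0.325343 rad, θ = 17.7° → φ = -36.1106°, λ = 54.5110°.

latitude -36.1106°, longitude 54.5110°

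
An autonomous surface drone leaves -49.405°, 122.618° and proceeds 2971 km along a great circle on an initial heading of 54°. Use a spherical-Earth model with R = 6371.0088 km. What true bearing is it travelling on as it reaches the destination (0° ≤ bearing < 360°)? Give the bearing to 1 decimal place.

final bearing 37.6°

Angular distance δ = d/R = 2971 / 6371.0088 = 0.466331 rad.
Start latitude φ₁ = -0.862280 rad; initial bearing θ = 0.942478 rad.
sin φ₂ = sin φ₁ cos δ + cos φ₁ sin δ cos θ = (-0.759328)(0.893224) + (0.650708)(0.449612)(0.587785) = -0.506284
φ₂ = asin(-0.506284) = -0.530870 rad = -30.417°.
For the longitude increment, Δλ = atan2( sin θ sin δ cos φ₁, cos δ − sin φ₁ sin φ₂ ) = atan2(0.236691, 0.508788) = 24.948°.
λ₂ = λ₁ + Δλ = 147.566°.
The forward bearing on arrival equals the back-azimuth from the destination plus 180°.
Back-azimuth from P₂ (-30.4°, 147.6°) to P₁ (-49.4°, 122.6°), with Δλ' = λ₁ − λ₂ = -24.9°: atan2( sin Δλ' cos φ₁ , cos φ₂ sin φ₁ − sin φ₂ cos φ₁ cos Δλ' ) = 217.6°.
Final bearing = (217.6° + 180°) mod 360° = 37.6°.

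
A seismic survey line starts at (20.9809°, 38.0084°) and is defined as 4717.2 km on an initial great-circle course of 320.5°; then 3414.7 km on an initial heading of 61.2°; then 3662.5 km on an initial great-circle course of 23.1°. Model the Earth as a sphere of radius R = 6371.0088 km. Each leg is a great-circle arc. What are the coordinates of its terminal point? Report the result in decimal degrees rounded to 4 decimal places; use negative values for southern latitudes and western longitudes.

latitude 76.5947°, longitude 113.8668°

Apply the spherical direct solution leg by leg, carrying full precision between legs.
Leg 1: from (20.9809°, 38.0084°), δ = 4717.2/6371.0088 = 0.740416 rad, θ = 320.5° → φ = 48.6195°, λ = -2.4658°.
Leg 2: from (48.6195°, -2.4658°), δ = 3414.7/6371.0088 = 0.535975 rad, θ = 61.2° → φ = 53.8768°, λ = 46.9198°.
Leg 3: from (53.8768°, 46.9198°), δ = 3662.5/6371.0088 = 0.574870 rad, θ = 23.1° → φ = 76.5947°, λ = 113.8668°.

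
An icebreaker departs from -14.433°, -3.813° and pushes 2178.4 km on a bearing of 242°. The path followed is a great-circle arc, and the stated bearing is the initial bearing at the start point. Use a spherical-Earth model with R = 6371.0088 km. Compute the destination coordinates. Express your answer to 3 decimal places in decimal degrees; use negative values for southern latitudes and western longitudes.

Central angle δ = d/R = 0.341924 rad.
With φ₁ = -14.433° = -0.251903 rad and θ = 242° = 4.223697 rad:
sin φ₂ = sin φ₁ cos δ + cos φ₁ sin δ cos θ = (-0.249248)(0.942111) + (0.968440)(0.335300)(-0.469472) = -0.387265
φ₂ = asin(-0.387265) = -0.397663 rad = -22.784°.
Δλ = atan2( sin θ sin δ cos φ₁ , cos δ − sin φ₁ sin φ₂ ) = atan2(-0.286709, 0.845586) = -0.326900 rad = -18.730°.
Hence λ₂ = -3.813° + -18.730° = -22.543°.

latitude -22.784°, longitude -22.543°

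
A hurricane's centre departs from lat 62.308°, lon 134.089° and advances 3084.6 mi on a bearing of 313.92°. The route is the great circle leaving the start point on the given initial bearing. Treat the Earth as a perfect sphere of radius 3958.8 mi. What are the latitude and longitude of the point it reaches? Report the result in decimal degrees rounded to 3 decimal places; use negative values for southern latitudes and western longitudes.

Central angle δ = d/R = 0.779176 rad.
With φ₁ = 62.308° = 1.087480 rad and θ = 313.92° = 5.478938 rad:
sin φ₂ = sin φ₁ cos δ + cos φ₁ sin δ cos θ = (0.885459)(0.711493) + (0.464718)(0.702693)(0.693653) = 0.856513
φ₂ = asin(0.856513) = 1.028476 rad = 58.927°.
Δλ = atan2( sin θ sin δ cos φ₁ , cos δ − sin φ₁ sin φ₂ ) = atan2(-0.235220, -0.046914) = -1.767659 rad = -101.279°.
Hence λ₂ = 134.089° + -101.279° = 32.810°.

latitude 58.927°, longitude 32.810°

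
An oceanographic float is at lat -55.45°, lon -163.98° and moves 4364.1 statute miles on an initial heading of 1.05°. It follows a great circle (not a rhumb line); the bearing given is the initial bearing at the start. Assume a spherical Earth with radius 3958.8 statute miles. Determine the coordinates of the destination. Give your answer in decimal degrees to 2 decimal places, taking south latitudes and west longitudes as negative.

latitude 7.71°, longitude -163.03°

Angular distance δ = d/R = 4364.1 / 3958.8 = 1.102380 rad.
Start latitude φ₁ = -0.967785 rad; initial bearing θ = 0.018326 rad.
Destination latitude: φ₂ = arcsin( sin φ₁ cos δ + cos φ₁ sin δ cos θ ) = arcsin(0.134103) = 7.71°.
For the longitude increment, Δλ = atan2( sin θ sin δ cos φ₁, cos δ − sin φ₁ sin φ₂ ) = atan2(0.009273, 0.561926) = 0.95°.
Hence λ₂ = -163.98° + 0.95° = -163.03°.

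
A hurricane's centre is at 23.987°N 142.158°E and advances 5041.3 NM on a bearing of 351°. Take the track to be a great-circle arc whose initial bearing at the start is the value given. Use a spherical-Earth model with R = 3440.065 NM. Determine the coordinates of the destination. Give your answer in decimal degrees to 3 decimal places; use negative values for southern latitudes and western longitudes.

latitude 70.073°, longitude -10.684°

Central angle δ = d/R = 1.465466 rad.
With φ₁ = 23.987° = 0.418652 rad and θ = 351° = 6.126106 rad:
Applying the spherical law of cosines for sides, sin φ₂ = sin φ₁ cos δ + cos φ₁ sin δ cos θ = 0.940129, so φ₂ = 70.073°.
Then Δλ = atan2(-0.142132, -0.277055) = -2.667590 rad, from sin θ sin δ cos φ₁ over cos δ − sin φ₁ sin φ₂.
Hence λ₂ = 142.158° + -152.842° = -10.684°.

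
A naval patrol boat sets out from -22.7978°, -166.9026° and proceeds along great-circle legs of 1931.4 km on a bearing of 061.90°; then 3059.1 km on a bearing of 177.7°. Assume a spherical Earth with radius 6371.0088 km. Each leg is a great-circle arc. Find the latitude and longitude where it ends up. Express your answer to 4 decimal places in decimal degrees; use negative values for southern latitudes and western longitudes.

Apply the spherical direct solution leg by leg, carrying full precision between legs.
Leg 1: from (-22.7978°, -166.9026°), δ = 1931.4/6371.0088 = 0.303155 rad, θ = 61.9° → φ = -13.8974°, λ = -151.1619°.
Leg 2: from (-13.8974°, -151.1619°), δ = 3059.1/6371.0088 = 0.480159 rad, θ = 177.7° → φ = -41.3809°, λ = -149.7462°.

latitude -41.3809°, longitude -149.7462°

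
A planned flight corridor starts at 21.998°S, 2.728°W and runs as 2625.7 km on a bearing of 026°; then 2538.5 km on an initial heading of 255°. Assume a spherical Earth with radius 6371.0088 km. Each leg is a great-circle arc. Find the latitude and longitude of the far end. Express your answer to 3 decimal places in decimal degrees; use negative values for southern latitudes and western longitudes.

latitude -6.262°, longitude -14.763°

Apply the spherical direct solution leg by leg, carrying full precision between legs.
Leg 1: from (-21.998°, -2.728°), δ = 2625.7/6371.0088 = 0.412133 rad, θ = 26° → φ = -0.538°, λ = 7.386°.
Leg 2: from (-0.538°, 7.386°), δ = 2538.5/6371.0088 = 0.398446 rad, θ = 255° → φ = -6.262°, λ = -14.763°.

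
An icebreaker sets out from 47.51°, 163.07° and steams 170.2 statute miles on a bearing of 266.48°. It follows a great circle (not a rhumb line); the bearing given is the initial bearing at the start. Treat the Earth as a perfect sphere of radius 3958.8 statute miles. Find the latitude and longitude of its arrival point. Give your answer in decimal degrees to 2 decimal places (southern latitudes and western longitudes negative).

Angular distance δ = d/R = 170.2 / 3958.8 = 0.042993 rad.
Start latitude φ₁ = 0.829206 rad; initial bearing θ = 4.650953 rad.
sin φ₂ = sin φ₁ cos δ + cos φ₁ sin δ cos θ = (0.737395)(0.999076) + (0.675462)(0.042980)(-0.061397) = 0.734931
φ₂ = asin(0.734931) = 0.825566 rad = 47.30°.
For the longitude increment, Δλ = atan2( sin θ sin δ cos φ₁, cos δ − sin φ₁ sin φ₂ ) = atan2(-0.028976, 0.457141) = -3.63°.
λ₂ = 163.07° + -3.63° = 159.44°.

latitude 47.30°, longitude 159.44°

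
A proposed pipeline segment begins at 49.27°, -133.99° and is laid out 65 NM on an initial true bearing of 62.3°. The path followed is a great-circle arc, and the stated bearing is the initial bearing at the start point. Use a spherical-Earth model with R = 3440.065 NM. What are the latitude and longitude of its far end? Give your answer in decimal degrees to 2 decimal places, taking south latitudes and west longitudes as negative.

latitude 49.76°, longitude -132.51°

The arc subtends δ = 65/3440.065 = 0.018895 rad at the centre.
With φ₁ = 49.27° = 0.859924 rad and θ = 62.3° = 1.087340 rad:
Destination latitude: φ₂ = arcsin( sin φ₁ cos δ + cos φ₁ sin δ cos θ ) = arcsin(0.763388) = 49.76°.
Δλ = atan2( sin θ sin δ cos φ₁ , cos δ − sin φ₁ sin φ₂ ) = atan2(0.010915, 0.421331) = 0.025901 rad = 1.48°.
λ₂ = λ₁ + Δλ = -132.51°.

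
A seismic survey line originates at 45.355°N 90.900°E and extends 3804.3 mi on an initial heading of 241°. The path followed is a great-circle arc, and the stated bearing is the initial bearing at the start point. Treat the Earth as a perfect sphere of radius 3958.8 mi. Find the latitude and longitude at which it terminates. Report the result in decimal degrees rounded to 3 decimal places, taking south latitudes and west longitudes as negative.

latitude 7.366°, longitude 44.603°

Angular distance δ = d/R = 3804.3 / 3958.8 = 0.960973 rad.
Start latitude φ₁ = 0.791594 rad; initial bearing θ = 4.206243 rad.
sin φ₂ = sin φ₁ cos δ + cos φ₁ sin δ cos θ = (0.711474)(0.572723) + (0.702712)(0.819749)(-0.484810) = 0.128204
φ₂ = asin(0.128204) = 0.128558 rad = 7.366°.
Δλ = atan2( sin θ sin δ cos φ₁ , cos δ − sin φ₁ sin φ₂ ) = atan2(-0.503823, 0.481509) = -0.808040 rad = -46.297°.
Hence λ₂ = 90.900° + -46.297° = 44.603°.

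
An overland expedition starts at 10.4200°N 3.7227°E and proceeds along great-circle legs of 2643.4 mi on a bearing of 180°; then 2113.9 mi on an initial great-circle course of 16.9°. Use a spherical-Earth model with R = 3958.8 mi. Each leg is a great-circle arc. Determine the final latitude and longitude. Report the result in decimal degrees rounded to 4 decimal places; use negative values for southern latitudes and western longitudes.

Apply the spherical direct solution leg by leg, carrying full precision between legs.
Leg 1: from (10.4200°, 3.7227°), δ = 2643.4/3958.8 = 0.667728 rad, θ = 180° → φ = -27.8380°, λ = 3.7227°.
Leg 2: from (-27.8380°, 3.7227°), δ = 2113.9/3958.8 = 0.533975 rad, θ = 16.9° → φ = 1.6421°, λ = 12.2347°.

latitude 1.6421°, longitude 12.2347°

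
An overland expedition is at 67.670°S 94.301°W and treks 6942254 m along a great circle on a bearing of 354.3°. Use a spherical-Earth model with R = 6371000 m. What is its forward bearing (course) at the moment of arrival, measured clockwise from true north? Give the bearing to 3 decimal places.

Central angle δ = d/R = 1.089665 rad.
Converting: φ₁ = -1.181064 rad, θ = 6.183702 rad.
Destination latitude: φ₂ = arcsin( sin φ₁ cos δ + cos φ₁ sin δ cos θ ) = arcsin(-0.092938) = -5.333°.
For the longitude increment, Δλ = atan2( sin θ sin δ cos φ₁, cos δ − sin φ₁ sin φ₂ ) = atan2(-0.033452, 0.376814) = -5.073°.
Hence λ₂ = -94.301° + -5.073° = -99.374°.
The forward bearing on arrival equals the back-azimuth from the destination plus 180°.
Back-azimuth from P₂ (-5.333°, -99.374°) to P₁ (-67.670°, -94.301°), with Δλ' = λ₁ − λ₂ = 5.073°: atan2( sin Δλ' cos φ₁ , cos φ₂ sin φ₁ − sin φ₂ cos φ₁ cos Δλ' ) = 177.828°.
Final bearing = (177.828° + 180°) mod 360° = 357.828°.

final bearing 357.828°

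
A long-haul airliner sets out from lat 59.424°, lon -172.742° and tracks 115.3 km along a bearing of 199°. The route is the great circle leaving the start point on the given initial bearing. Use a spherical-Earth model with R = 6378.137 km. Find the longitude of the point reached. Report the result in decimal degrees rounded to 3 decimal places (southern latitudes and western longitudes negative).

The arc subtends δ = 115.3/6378.137 = 0.018077 rad at the centre.
With φ₁ = 59.424° = 1.037144 rad and θ = 199° = 3.473205 rad:
sin φ₂ = sin φ₁ cos δ + cos φ₁ sin δ cos θ = (0.860955)(0.999837) + (0.508681)(0.018076)(-0.945519) = 0.852120
φ₂ = asin(0.852120) = 1.020024 rad = 58.443°.
Then Δλ = atan2(-0.002994, 0.266199) = -0.011245 rad, from sin θ sin δ cos φ₁ over cos δ − sin φ₁ sin φ₂.
Hence λ₂ = -172.742° + -0.644° = -173.386°.

longitude -173.386°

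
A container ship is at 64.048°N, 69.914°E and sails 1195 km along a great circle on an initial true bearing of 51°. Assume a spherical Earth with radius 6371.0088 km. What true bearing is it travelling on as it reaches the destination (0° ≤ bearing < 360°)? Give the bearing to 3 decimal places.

The arc subtends δ = 1195/6371.0088 = 0.187568 rad at the centre.
Start latitude φ₁ = 1.117848 rad; initial bearing θ = 0.890118 rad.
Destination latitude: φ₂ = arcsin( sin φ₁ cos δ + cos φ₁ sin δ cos θ ) = arcsin(0.934745) = 69.187°.
Then Δλ = atan2(0.063417, 0.141975) = 0.420090 rad, from sin θ sin δ cos φ₁ over cos δ − sin φ₁ sin φ₂.
Hence λ₂ = 69.914° + 24.069° = 93.983°.
The forward bearing on arrival equals the back-azimuth from the destination plus 180°.
Back-azimuth from P₂ (69.187°, 93.983°) to P₁ (64.048°, 69.914°), with Δλ' = λ₁ − λ₂ = -24.069°: atan2( sin Δλ' cos φ₁ , cos φ₂ sin φ₁ − sin φ₂ cos φ₁ cos Δλ' ) = 253.165°.
Final bearing = (253.165° + 180°) mod 360° = 73.165°.

final bearing 73.165°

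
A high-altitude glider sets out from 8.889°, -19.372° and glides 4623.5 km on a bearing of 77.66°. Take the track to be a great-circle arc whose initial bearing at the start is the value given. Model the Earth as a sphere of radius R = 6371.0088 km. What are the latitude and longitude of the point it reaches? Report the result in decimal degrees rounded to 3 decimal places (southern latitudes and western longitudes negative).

δ = 4623.5/6371.0088 = 0.725709 rad (41.5801°).
With φ₁ = 8.889° = 0.155142 rad and θ = 77.66° = 1.355423 rad:
Applying the spherical law of cosines for sides, sin φ₂ = sin φ₁ cos δ + cos φ₁ sin δ cos θ = 0.255716, so φ₂ = 14.816°.
Δλ = atan2( sin θ sin δ cos φ₁ , cos δ − sin φ₁ sin φ₂ ) = atan2(0.640546, 0.708515) = 0.735058 rad = 42.116°.
λ₂ = -19.372° + 42.116° = 22.744°.

latitude 14.816°, longitude 22.744°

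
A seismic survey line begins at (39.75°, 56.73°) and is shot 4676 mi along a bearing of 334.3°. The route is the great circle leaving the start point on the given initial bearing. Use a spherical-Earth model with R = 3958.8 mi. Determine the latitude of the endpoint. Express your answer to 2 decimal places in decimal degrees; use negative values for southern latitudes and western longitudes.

latitude 62.10°

The arc subtends δ = 4676/3958.8 = 1.181166 rad at the centre.
Converting: φ₁ = 0.693768 rad, θ = 5.834636 rad.
Applying the spherical law of cosines for sides, sin φ₂ = sin φ₁ cos δ + cos φ₁ sin δ cos θ = 0.883750, so φ₂ = 62.10°.
Δλ = atan2( sin θ sin δ cos φ₁ , cos δ − sin φ₁ sin φ₂ ) = atan2(-0.308426, -0.185258) = -2.111698 rad = -120.99°.
λ₂ = λ₁ + Δλ = -64.26°.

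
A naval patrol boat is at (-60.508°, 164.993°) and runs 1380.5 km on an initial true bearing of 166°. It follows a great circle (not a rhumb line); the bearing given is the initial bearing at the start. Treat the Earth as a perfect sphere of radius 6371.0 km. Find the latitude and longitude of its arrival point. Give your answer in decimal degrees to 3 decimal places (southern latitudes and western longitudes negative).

latitude -72.320°, longitude 174.854°

Angular distance δ = d/R = 1380.5 / 6371 = 0.216685 rad.
Start latitude φ₁ = -1.056064 rad; initial bearing θ = 2.897247 rad.
Destination latitude: φ₂ = arcsin( sin φ₁ cos δ + cos φ₁ sin δ cos θ ) = arcsin(-0.952768) = -72.320°.
For the longitude increment, Δλ = atan2( sin θ sin δ cos φ₁, cos δ − sin φ₁ sin φ₂ ) = atan2(0.025605, 0.147303) = 9.861°.
λ₂ = 164.993° + 9.861° = 174.854°.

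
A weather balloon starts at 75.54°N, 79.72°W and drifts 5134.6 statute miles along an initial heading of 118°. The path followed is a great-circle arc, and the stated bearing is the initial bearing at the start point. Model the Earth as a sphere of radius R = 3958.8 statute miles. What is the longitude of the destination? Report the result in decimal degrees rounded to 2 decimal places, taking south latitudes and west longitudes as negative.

longitude -20.44°

The arc subtends δ = 5134.6/3958.8 = 1.297009 rad at the centre.
Converting: φ₁ = 1.318422 rad, θ = 2.059489 rad.
sin φ₂ = sin φ₁ cos δ + cos φ₁ sin δ cos θ = (0.968322)(0.270379) + (0.249704)(0.962754)(-0.469472) = 0.148952
φ₂ = asin(0.148952) = 0.149508 rad = 8.57°.
For the longitude increment, Δλ = atan2( sin θ sin δ cos φ₁, cos δ − sin φ₁ sin φ₂ ) = atan2(0.212264, 0.126146) = 59.28°.
Hence λ₂ = -79.72° + 59.28° = -20.44°.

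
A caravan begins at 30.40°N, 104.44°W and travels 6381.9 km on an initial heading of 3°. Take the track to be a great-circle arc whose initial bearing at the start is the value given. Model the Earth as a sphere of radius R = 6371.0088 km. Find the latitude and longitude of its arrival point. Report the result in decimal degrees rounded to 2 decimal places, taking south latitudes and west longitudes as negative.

latitude 86.62°, longitude -56.00°

Central angle δ = d/R = 1.001709 rad.
Start latitude φ₁ = 0.530580 rad; initial bearing θ = 0.052360 rad.
sin φ₂ = sin φ₁ cos δ + cos φ₁ sin δ cos θ = (0.506034)(0.538863) + (0.862514)(0.842393)(0.998630) = 0.998263
φ₂ = asin(0.998263) = 1.511846 rad = 86.62°.
For the longitude increment, Δλ = atan2( sin θ sin δ cos φ₁, cos δ − sin φ₁ sin φ₂ ) = atan2(0.038026, 0.033708) = 48.44°.
λ₂ = λ₁ + Δλ = -56.00°.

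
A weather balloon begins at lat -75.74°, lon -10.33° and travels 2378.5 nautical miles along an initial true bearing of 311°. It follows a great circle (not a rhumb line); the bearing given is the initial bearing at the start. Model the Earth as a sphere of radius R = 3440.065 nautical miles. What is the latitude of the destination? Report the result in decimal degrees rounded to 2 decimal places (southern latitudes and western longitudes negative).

δ = 2378.5/3440.065 = 0.691411 rad (39.6150°).
Start latitude φ₁ = -1.321912 rad; initial bearing θ = 5.427974 rad.
sin φ₂ = sin φ₁ cos δ + cos φ₁ sin δ cos θ = (-0.969188)(0.770347) + (0.246322)(0.637625)(0.656059) = -0.643569
φ₂ = asin(-0.643569) = -0.699153 rad = -40.06°.
Then Δλ = atan2(-0.118536, 0.146607) = -0.679918 rad, from sin θ sin δ cos φ₁ over cos δ − sin φ₁ sin φ₂.
Hence λ₂ = -10.33° + -38.96° = -49.29°.

latitude -40.06°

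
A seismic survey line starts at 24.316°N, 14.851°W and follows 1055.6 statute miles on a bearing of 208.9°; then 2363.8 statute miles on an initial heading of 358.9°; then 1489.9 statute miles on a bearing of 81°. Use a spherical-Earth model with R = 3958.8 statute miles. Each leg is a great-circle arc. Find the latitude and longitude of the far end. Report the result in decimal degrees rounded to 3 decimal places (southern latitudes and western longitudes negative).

latitude 44.272°, longitude 7.288°

Apply the spherical direct solution leg by leg, carrying full precision between legs.
Leg 1: from (24.316°, -14.851°), δ = 1055.6/3958.8 = 0.266646 rad, θ = 208.9° → φ = 10.778°, λ = -22.299°.
Leg 2: from (10.778°, -22.299°), δ = 2363.8/3958.8 = 0.597100 rad, θ = 358.9° → φ = 44.981°, λ = -23.174°.
Leg 3: from (44.981°, -23.174°), δ = 1489.9/3958.8 = 0.376351 rad, θ = 81° → φ = 44.272°, λ = 7.288°.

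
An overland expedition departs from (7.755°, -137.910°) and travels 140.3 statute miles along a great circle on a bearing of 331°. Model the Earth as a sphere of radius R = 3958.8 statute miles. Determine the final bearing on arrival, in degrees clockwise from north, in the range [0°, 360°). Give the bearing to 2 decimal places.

final bearing 330.85°

The arc subtends δ = 140.3/3958.8 = 0.035440 rad at the centre.
Start latitude φ₁ = 0.135350 rad; initial bearing θ = 5.777040 rad.
sin φ₂ = sin φ₁ cos δ + cos φ₁ sin δ cos θ = (0.134937)(0.999372) + (0.990854)(0.035433)(0.874620) = 0.165559
φ₂ = asin(0.165559) = 0.166325 rad = 9.530°.
For the longitude increment, Δλ = atan2( sin θ sin δ cos φ₁, cos δ − sin φ₁ sin φ₂ ) = atan2(-0.017021, 0.977032) = -0.998°.
Hence λ₂ = -137.910° + -0.998° = -138.908°.
The forward bearing on arrival equals the back-azimuth from the destination plus 180°.
Back-azimuth from P₂ (9.53°, -138.91°) to P₁ (7.75°, -137.91°), with Δλ' = λ₁ − λ₂ = 1.00°: atan2( sin Δλ' cos φ₁ , cos φ₂ sin φ₁ − sin φ₂ cos φ₁ cos Δλ' ) = 150.85°.
Final bearing = (150.85° + 180°) mod 360° = 330.85°.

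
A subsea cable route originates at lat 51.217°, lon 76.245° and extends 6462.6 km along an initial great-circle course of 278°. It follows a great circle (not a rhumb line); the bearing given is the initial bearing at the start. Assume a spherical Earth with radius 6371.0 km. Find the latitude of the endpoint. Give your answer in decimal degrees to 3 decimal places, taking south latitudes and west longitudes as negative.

latitude 29.060°

Central angle δ = d/R = 1.014378 rad.
Start latitude φ₁ = 0.893905 rad; initial bearing θ = 4.852015 rad.
Applying the spherical law of cosines for sides, sin φ₂ = sin φ₁ cos δ + cos φ₁ sin δ cos θ = 0.485729, so φ₂ = 29.060°.
Δλ = atan2( sin θ sin δ cos φ₁ , cos δ − sin φ₁ sin φ₂ ) = atan2(-0.526709, 0.149512) = -1.294212 rad = -74.153°.
λ₂ = λ₁ + Δλ = 2.092°.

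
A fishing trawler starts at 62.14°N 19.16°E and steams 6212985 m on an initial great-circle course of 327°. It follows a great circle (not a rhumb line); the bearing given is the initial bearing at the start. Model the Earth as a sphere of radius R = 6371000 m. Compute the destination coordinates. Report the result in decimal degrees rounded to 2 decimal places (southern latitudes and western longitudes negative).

Angular distance δ = d/R = 6212985 / 6371000 = 0.975198 rad.
With φ₁ = 62.14° = 1.084548 rad and θ = 327° = 5.707227 rad:
sin φ₂ = sin φ₁ cos δ + cos φ₁ sin δ cos θ = (0.884092)(0.561004) + (0.467313)(0.827813)(0.838671) = 0.820417
φ₂ = asin(0.820417) = 0.962140 rad = 55.13°.
For the longitude increment, Δλ = atan2( sin θ sin δ cos φ₁, cos δ − sin φ₁ sin φ₂ ) = atan2(-0.210692, -0.164320) = -127.95°.
λ₂ = λ₁ + Δλ = -108.79°.

latitude 55.13°, longitude -108.79°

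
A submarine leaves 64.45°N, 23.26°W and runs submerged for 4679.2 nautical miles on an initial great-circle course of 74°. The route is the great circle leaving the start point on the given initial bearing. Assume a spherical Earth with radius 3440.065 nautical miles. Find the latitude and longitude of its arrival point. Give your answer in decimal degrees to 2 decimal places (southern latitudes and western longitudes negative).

Angular distance δ = d/R = 4679.2 / 3440.065 = 1.360207 rad.
Converting: φ₁ = 1.124865 rad, θ = 1.291544 rad.
Destination latitude: φ₂ = arcsin( sin φ₁ cos δ + cos φ₁ sin δ cos θ ) = arcsin(0.304850) = 17.75°.
Then Δλ = atan2(0.405432, -0.066002) = 1.732176 rad, from sin θ sin δ cos φ₁ over cos δ − sin φ₁ sin φ₂.
λ₂ = -23.26° + 99.25° = 75.99°.

latitude 17.75°, longitude 75.99°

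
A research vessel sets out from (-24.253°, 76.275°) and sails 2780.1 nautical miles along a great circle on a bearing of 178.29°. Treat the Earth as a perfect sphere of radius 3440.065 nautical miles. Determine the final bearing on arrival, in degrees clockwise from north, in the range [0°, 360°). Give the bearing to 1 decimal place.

final bearing 175.3°

The arc subtends δ = 2780.1/3440.065 = 0.808153 rad at the centre.
With φ₁ = -24.253° = -0.423295 rad and θ = 178.29° = 3.111748 rad:
Applying the spherical law of cosines for sides, sin φ₂ = sin φ₁ cos δ + cos φ₁ sin δ cos θ = -0.942678, so φ₂ = -70.506°.
For the longitude increment, Δλ = atan2( sin θ sin δ cos φ₁, cos δ − sin φ₁ sin φ₂ ) = atan2(0.019671, 0.303614) = 3.707°.
λ₂ = 76.275° + 3.707° = 79.982°.
The forward bearing on arrival equals the back-azimuth from the destination plus 180°.
Back-azimuth from P₂ (-70.5°, 80.0°) to P₁ (-24.3°, 76.3°), with Δλ' = λ₁ − λ₂ = -3.7°: atan2( sin Δλ' cos φ₁ , cos φ₂ sin φ₁ − sin φ₂ cos φ₁ cos Δλ' ) = 355.3°.
Final bearing = (355.3° + 180°) mod 360° = 175.3°.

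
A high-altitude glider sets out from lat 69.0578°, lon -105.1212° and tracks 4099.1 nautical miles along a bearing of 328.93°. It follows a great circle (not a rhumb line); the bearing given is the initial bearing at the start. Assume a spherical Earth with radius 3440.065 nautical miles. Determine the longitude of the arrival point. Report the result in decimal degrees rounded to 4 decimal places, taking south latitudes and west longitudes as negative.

longitude 113.0071°

δ = 4099.1/3440.065 = 1.191576 rad (68.2723°).
With φ₁ = 69.0578° = 1.205286 rad and θ = 328.93° = 5.740912 rad:
Applying the spherical law of cosines for sides, sin φ₂ = sin φ₁ cos δ + cos φ₁ sin δ cos θ = 0.630139, so φ₂ = 39.0604°.
Δλ = atan2( sin θ sin δ cos φ₁ , cos δ − sin φ₁ sin φ₂ ) = atan2(-0.171357, -0.218317) = -2.476128 rad = -141.8717°.
λ₂ = -105.1212° + -141.8717° = -246.9929°, normalized to (−180°, 180°] → 113.0071°.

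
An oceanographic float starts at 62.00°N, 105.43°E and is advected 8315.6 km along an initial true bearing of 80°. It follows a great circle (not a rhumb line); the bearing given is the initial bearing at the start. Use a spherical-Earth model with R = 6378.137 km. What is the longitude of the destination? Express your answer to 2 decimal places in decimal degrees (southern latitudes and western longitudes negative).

δ = 8315.6/6378.137 = 1.303766 rad (74.7003°).
With φ₁ = 62.00° = 1.082104 rad and θ = 80° = 1.396263 rad:
sin φ₂ = sin φ₁ cos δ + cos φ₁ sin δ cos θ = (0.882948)(0.263868) + (0.469472)(0.964559)(0.173648) = 0.311615
φ₂ = asin(0.311615) = 0.316892 rad = 18.16°.
Then Δλ = atan2(0.445953, -0.011272) = 1.596067 rad, from sin θ sin δ cos φ₁ over cos δ − sin φ₁ sin φ₂.
λ₂ = 105.43° + 91.45° = 196.88°, normalized to (−180°, 180°] → -163.12°.

longitude -163.12°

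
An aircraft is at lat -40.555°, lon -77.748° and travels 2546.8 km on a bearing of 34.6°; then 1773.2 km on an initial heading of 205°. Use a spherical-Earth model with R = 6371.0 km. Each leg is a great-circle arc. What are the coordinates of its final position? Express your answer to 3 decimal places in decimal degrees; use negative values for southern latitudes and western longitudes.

Apply the spherical direct solution leg by leg, carrying full precision between legs.
Leg 1: from (-40.555°, -77.748°), δ = 2546.8/6371 = 0.399749 rad, θ = 34.6° → φ = -20.825°, λ = -64.071°.
Leg 2: from (-20.825°, -64.071°), δ = 1773.2/6371 = 0.278324 rad, θ = 205° → φ = -35.070°, λ = -72.227°.

latitude -35.070°, longitude -72.227°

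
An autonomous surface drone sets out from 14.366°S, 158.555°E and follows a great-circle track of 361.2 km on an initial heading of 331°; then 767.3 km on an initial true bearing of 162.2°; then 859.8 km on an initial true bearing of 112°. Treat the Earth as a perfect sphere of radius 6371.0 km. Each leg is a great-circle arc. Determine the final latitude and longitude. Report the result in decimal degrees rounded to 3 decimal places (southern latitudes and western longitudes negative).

Apply the spherical direct solution leg by leg, carrying full precision between legs.
Leg 1: from (-14.366°, 158.555°), δ = 361.2/6371 = 0.056694 rad, θ = 331° → φ = -11.520°, λ = 156.948°.
Leg 2: from (-11.520°, 156.948°), δ = 767.3/6371 = 0.120436 rad, θ = 162.2° → φ = -18.080°, λ = 159.163°.
Leg 3: from (-18.080°, 159.163°), δ = 859.8/6371 = 0.134955 rad, θ = 112° → φ = -20.820°, λ = 166.832°.

latitude -20.820°, longitude 166.832°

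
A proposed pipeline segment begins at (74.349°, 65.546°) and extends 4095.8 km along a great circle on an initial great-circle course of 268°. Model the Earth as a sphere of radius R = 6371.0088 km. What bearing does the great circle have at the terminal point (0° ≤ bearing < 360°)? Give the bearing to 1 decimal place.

Central angle δ = d/R = 0.642881 rad.
Start latitude φ₁ = 1.297635 rad; initial bearing θ = 4.677482 rad.
sin φ₂ = sin φ₁ cos δ + cos φ₁ sin δ cos θ = (0.962923)(0.800372) + (0.269777)(0.599504)(-0.034899) = 0.765052
φ₂ = asin(0.765052) = 0.871122 rad = 49.912°.
Then Δλ = atan2(-0.161634, 0.063686) = -1.195461 rad, from sin θ sin δ cos φ₁ over cos δ − sin φ₁ sin φ₂.
λ₂ = λ₁ + Δλ = -2.949°.
The forward bearing on arrival equals the back-azimuth from the destination plus 180°.
Back-azimuth from P₂ (49.9°, -2.9°) to P₁ (74.3°, 65.5°), with Δλ' = λ₁ − λ₂ = 68.5°: atan2( sin Δλ' cos φ₁ , cos φ₂ sin φ₁ − sin φ₂ cos φ₁ cos Δλ' ) = 24.8°.
Final bearing = (24.8° + 180°) mod 360° = 204.8°.

final bearing 204.8°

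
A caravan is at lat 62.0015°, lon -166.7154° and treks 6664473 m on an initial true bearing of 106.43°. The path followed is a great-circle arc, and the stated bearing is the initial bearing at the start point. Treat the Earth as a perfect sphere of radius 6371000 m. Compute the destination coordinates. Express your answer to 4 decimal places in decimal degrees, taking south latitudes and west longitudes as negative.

δ = 6664473/6371000 = 1.046064 rad (59.9350°).
Converting: φ₁ = 1.082130 rad, θ = 1.857554 rad.
sin φ₂ = sin φ₁ cos δ + cos φ₁ sin δ cos θ = (0.882960)(0.500981) + (0.469448)(0.865458)(-0.282844) = 0.327431
φ₂ = asin(0.327431) = 0.333583 rad = 19.1129°.
For the longitude increment, Δλ = atan2( sin θ sin δ cos φ₁, cos δ − sin φ₁ sin φ₂ ) = atan2(0.389698, 0.211873) = 61.4677°.
λ₂ = -166.7154° + 61.4677° = -105.2477°.

latitude 19.1129°, longitude -105.2477°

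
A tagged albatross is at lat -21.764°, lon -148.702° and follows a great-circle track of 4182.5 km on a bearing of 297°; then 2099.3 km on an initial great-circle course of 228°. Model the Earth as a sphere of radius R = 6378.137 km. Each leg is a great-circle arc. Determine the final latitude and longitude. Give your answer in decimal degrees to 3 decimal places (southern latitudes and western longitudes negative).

latitude -14.534°, longitude 163.997°

Apply the spherical direct solution leg by leg, carrying full precision between legs.
Leg 1: from (-21.764°, -148.702°), δ = 4182.5/6378.137 = 0.655756 rad, θ = 297° → φ = -2.108°, λ = 178.364°.
Leg 2: from (-2.108°, 178.364°), δ = 2099.3/6378.137 = 0.329140 rad, θ = 228° → φ = -14.534°, λ = 163.997°.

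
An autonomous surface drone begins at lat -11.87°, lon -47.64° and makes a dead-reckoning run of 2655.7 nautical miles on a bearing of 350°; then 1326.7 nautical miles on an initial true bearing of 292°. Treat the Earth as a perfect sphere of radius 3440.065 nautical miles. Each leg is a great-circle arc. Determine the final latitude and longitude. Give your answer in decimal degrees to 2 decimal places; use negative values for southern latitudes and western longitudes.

Apply the spherical direct solution leg by leg, carrying full precision between legs.
Leg 1: from (-11.87°, -47.64°), δ = 2655.7/3440.065 = 0.771991 rad, θ = 350° → φ = 31.66°, λ = -55.82°.
Leg 2: from (31.66°, -55.82°), δ = 1326.7/3440.065 = 0.385661 rad, θ = 292° → φ = 37.32°, λ = -81.83°.

latitude 37.32°, longitude -81.83°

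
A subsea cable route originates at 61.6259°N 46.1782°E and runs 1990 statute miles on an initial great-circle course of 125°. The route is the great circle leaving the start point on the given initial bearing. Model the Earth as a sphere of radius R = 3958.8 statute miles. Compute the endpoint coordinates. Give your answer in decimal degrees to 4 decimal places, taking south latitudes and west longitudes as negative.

latitude 39.7694°, longitude 77.0717°

The arc subtends δ = 1990/3958.8 = 0.502678 rad at the centre.
With φ₁ = 61.6259° = 1.075575 rad and θ = 125° = 2.181662 rad:
sin φ₂ = sin φ₁ cos δ + cos φ₁ sin δ cos θ = (0.879863)(0.876296) + (0.475227)(0.481774)(-0.573576) = 0.639699
φ₂ = asin(0.639699) = 0.694107 rad = 39.7694°.
Then Δλ = atan2(0.187546, 0.313448) = 0.539193 rad, from sin θ sin δ cos φ₁ over cos δ − sin φ₁ sin φ₂.
Hence λ₂ = 46.1782° + 30.8935° = 77.0717°.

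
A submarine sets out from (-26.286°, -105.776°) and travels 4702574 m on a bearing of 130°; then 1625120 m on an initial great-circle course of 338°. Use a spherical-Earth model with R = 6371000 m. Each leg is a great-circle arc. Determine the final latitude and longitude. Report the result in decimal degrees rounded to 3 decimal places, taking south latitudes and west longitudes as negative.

latitude -31.923°, longitude -64.631°

Apply the spherical direct solution leg by leg, carrying full precision between legs.
Leg 1: from (-26.286°, -105.776°), δ = 4702574/6371000 = 0.738122 rad, θ = 130° → φ = -45.676°, λ = -58.237°.
Leg 2: from (-45.676°, -58.237°), δ = 1625120/6371000 = 0.255081 rad, θ = 338° → φ = -31.923°, λ = -64.631°.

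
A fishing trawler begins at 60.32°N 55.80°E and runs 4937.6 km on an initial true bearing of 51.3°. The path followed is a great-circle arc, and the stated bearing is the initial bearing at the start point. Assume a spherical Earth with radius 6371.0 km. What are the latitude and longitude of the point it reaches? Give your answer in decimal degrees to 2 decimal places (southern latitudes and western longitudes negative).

latitude 56.86°, longitude 148.56°

Central angle δ = d/R = 0.775012 rad.
Start latitude φ₁ = 1.052783 rad; initial bearing θ = 0.895354 rad.
Applying the spherical law of cosines for sides, sin φ₂ = sin φ₁ cos δ + cos φ₁ sin δ cos θ = 0.837314, so φ₂ = 56.86°.
Δλ = atan2( sin θ sin δ cos φ₁ , cos δ − sin φ₁ sin φ₂ ) = atan2(0.270398, -0.013050) = 1.619020 rad = 92.76°.
Hence λ₂ = 55.80° + 92.76° = 148.56°.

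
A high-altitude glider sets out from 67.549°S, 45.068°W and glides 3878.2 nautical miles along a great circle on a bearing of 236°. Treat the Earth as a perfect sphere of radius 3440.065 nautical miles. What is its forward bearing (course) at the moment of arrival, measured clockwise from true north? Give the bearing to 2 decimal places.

δ = 3878.2/3440.065 = 1.127362 rad (64.5931°).
Start latitude φ₁ = -1.178952 rad; initial bearing θ = 4.118977 rad.
Applying the spherical law of cosines for sides, sin φ₂ = sin φ₁ cos δ + cos φ₁ sin δ cos θ = -0.589423, so φ₂ = -36.116°.
Then Δλ = atan2(-0.285983, -0.115705) = -1.955250 rad, from sin θ sin δ cos φ₁ over cos δ − sin φ₁ sin φ₂.
λ₂ = -45.068° + -112.028° = -157.096°.
The forward bearing on arrival equals the back-azimuth from the destination plus 180°.
Back-azimuth from P₂ (-36.12°, -157.10°) to P₁ (-67.55°, -45.07°), with Δλ' = λ₁ − λ₂ = 112.03°: atan2( sin Δλ' cos φ₁ , cos φ₂ sin φ₁ − sin φ₂ cos φ₁ cos Δλ' ) = 156.93°.
Final bearing = (156.93° + 180°) mod 360° = 336.93°.

final bearing 336.93°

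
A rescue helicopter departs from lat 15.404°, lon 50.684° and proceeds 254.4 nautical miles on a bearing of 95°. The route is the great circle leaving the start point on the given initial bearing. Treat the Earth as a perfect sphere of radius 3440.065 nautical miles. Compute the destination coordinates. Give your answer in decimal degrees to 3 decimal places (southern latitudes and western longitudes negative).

Central angle δ = d/R = 0.073952 rad.
Start latitude φ₁ = 0.268851 rad; initial bearing θ = 1.658063 rad.
sin φ₂ = sin φ₁ cos δ + cos φ₁ sin δ cos θ = (0.265623)(0.997267) + (0.964077)(0.073885)(-0.087156) = 0.258689
φ₂ = asin(0.258689) = 0.261665 rad = 14.992°.
Δλ = atan2( sin θ sin δ cos φ₁ , cos δ − sin φ₁ sin φ₂ ) = atan2(0.070959, 0.928553) = 0.076271 rad = 4.370°.
λ₂ = λ₁ + Δλ = 55.054°.

latitude 14.992°, longitude 55.054°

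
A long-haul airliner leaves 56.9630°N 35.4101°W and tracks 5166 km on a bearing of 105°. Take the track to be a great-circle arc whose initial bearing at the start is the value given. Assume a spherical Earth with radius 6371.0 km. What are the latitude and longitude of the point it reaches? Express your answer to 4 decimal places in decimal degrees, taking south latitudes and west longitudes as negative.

The arc subtends δ = 5166/6371 = 0.810862 rad at the centre.
Start latitude φ₁ = 0.994192 rad; initial bearing θ = 1.832596 rad.
Destination latitude: φ₂ = arcsin( sin φ₁ cos δ + cos φ₁ sin δ cos θ ) = arcsin(0.475213) = 28.3732°.
For the longitude increment, Δλ = atan2( sin θ sin δ cos φ₁, cos δ − sin φ₁ sin φ₂ ) = atan2(0.381725, 0.290494) = 52.7288°.
λ₂ = λ₁ + Δλ = 17.3187°.

latitude 28.3732°, longitude 17.3187°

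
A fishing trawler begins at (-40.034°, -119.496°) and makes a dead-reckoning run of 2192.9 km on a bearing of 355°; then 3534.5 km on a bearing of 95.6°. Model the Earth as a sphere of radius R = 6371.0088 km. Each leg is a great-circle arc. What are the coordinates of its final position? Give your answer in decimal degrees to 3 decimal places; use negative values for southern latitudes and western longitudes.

Apply the spherical direct solution leg by leg, carrying full precision between legs.
Leg 1: from (-40.034°, -119.496°), δ = 2192.9/6371.0088 = 0.344200 rad, θ = 355° → φ = -20.373°, λ = -121.294°.
Leg 2: from (-20.373°, -121.294°), δ = 3534.5/6371.0088 = 0.554779 rad, θ = 95.6° → φ = -20.127°, λ = -87.353°.

latitude -20.127°, longitude -87.353°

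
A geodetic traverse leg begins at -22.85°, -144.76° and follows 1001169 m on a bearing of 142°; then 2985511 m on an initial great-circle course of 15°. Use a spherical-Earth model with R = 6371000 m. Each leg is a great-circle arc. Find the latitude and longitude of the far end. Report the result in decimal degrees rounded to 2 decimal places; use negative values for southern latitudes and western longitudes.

Apply the spherical direct solution leg by leg, carrying full precision between legs.
Leg 1: from (-22.85°, -144.76°), δ = 1001169/6371000 = 0.157145 rad, θ = 142° → φ = -29.81°, λ = -138.38°.
Leg 2: from (-29.81°, -138.38°), δ = 2985511/6371000 = 0.468609 rad, θ = 15° → φ = -3.73°, λ = -131.66°.

latitude -3.73°, longitude -131.66°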